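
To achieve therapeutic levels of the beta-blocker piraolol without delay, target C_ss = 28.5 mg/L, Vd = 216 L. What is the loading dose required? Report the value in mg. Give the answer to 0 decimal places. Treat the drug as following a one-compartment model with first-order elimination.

6156 mg

LD = Css × Vd = 28.5 × 216 = 6156 mg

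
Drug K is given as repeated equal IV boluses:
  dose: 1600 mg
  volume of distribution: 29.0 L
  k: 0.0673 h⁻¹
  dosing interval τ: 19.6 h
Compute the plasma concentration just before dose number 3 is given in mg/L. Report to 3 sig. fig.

18.7 mg/L

C₀ per dose = Dose / Vd = 1600 / 29.0 = 55.17 mg/L
Fraction remaining after one interval: r = e^(−kτ) = e^(−0.06730 × 19.6) = 0.2674
Before dose 3, 2 doses have been given (aged 1τ, 2τ).
C_trough = C₀ × (r + r²) = 55.17 × (0.2674 + 0.07150) = 18.70 mg/L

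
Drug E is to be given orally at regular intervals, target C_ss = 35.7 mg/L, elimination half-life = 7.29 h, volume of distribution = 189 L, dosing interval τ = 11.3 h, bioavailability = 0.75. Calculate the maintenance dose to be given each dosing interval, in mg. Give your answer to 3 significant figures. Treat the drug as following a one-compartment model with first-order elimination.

k = ln2 / t½ = 0.693147 / 7.29 = 0.09508 h⁻¹
CL = k × Vd = 0.09508 × 189 = 17.97 L/h
At steady state, F × (Dose/τ) = Css × CL.
Dose = Css × CL × τ / F = 35.7 × 17.97 × 11.3 / 0.75 = 9666 mg

9670 mg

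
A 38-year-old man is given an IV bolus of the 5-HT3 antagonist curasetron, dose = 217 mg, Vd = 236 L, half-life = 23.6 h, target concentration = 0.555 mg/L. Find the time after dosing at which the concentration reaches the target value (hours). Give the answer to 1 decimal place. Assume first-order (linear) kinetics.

17.2 h

C₀ = Dose / Vd = 217.0 / 236 = 0.9195 mg/L
k = ln2 / t½ = 0.693147 / 23.6 = 0.02937 h⁻¹
t = ln(C₀ / C) / k = ln(0.9195 / 0.555) / 0.02937
  = ln(1.657) / 0.02937 = 0.5050 / 0.02937 = 17.19 h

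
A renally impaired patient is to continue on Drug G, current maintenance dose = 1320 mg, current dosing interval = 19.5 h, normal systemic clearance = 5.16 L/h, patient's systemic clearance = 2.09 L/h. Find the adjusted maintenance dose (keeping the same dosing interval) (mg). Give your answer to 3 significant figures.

535 mg

To keep the same average steady-state level, dosing rate must scale with clearance.
CL ratio = 2.09 / 5.16 = 0.4050
New dose (same interval) = 1320 × 0.4050 = 534.6 mg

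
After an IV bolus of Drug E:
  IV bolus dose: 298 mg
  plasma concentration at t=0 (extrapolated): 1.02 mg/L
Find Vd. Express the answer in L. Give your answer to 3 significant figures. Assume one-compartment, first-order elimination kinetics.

Vd = Dose / C₀ = 298.0 / 1.02 = 292.2 L

292 L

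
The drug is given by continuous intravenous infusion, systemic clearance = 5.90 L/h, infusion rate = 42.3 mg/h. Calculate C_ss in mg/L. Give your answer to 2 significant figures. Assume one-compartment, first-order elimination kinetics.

At steady state Css = R₀ / CL = 42.3 / 5.900 = 7.169 mg/L

7.2 mg/L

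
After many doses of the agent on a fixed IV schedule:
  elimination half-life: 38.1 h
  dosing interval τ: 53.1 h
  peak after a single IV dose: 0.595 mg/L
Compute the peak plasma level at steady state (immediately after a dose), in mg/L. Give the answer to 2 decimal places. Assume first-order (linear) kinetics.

0.96 mg/L

k = ln2 / t½ = 0.693147 / 38.1 = 0.01819 h⁻¹
e^(−kτ) = e^(−0.01819 × 53.1) = 0.3806
Accumulation ratio R = 1 / (1 − e^(−kτ)) = 1 / (1 − 0.3806) = 1.614
Steady-state peak = C₀ × R = 0.595 × 1.614 = 0.9603 mg/L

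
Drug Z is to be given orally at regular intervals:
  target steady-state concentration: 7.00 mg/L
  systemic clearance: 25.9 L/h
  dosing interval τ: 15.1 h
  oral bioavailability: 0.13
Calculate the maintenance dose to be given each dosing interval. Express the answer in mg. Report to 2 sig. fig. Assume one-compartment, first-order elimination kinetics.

At steady state, F × (Dose/τ) = Css × CL.
Dose = Css × CL × τ / F = 7.00 × 25.90 × 15.1 / 0.13 = 21060 mg

21000 mg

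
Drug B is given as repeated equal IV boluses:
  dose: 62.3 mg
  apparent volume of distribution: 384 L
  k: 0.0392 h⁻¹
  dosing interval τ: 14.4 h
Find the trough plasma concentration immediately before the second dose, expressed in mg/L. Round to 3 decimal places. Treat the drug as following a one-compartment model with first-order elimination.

0.092 mg/L

C₀ per dose = Dose / Vd = 62.3 / 384 = 0.1622 mg/L
Fraction remaining after one interval: r = e^(−kτ) = e^(−0.03920 × 14.4) = 0.5687
Before dose 2, 1 dose has been given (aged 1τ).
C_trough = C₀ × r = 0.1622 × 0.5687 = 0.09224 mg/L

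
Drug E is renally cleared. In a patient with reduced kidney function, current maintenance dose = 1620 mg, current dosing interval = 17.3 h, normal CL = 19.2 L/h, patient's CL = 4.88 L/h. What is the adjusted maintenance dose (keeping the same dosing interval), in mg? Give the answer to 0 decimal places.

To keep the same average steady-state level, dosing rate must scale with clearance.
CL ratio = 4.88 / 19.2 = 0.2542
New dose (same interval) = 1620 × 0.2542 = 411.8 mg

412 mg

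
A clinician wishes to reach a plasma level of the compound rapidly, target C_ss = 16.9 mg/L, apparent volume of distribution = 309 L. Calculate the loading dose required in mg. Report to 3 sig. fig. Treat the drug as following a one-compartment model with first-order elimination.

5220 mg

LD = Css × Vd = 16.9 × 309 = 5222 mg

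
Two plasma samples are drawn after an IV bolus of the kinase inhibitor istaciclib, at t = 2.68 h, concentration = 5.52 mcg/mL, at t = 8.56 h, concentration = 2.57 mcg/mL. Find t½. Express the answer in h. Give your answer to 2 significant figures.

5.3 h

k = ln(C₁/C₂) / (t₂ − t₁) = ln(5.52/2.57) / (8.56 − 2.68)
  = 0.7645 / 5.880 = 0.1300 h⁻¹
t½ = ln2 / k = 0.693147 / 0.1300 = 5.332 h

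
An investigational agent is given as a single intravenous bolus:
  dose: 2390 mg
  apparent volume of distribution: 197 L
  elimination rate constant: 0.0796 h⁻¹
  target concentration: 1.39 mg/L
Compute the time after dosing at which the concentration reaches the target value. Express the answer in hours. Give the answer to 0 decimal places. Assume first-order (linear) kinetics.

27 h

C₀ = Dose / Vd = 2390 / 197 = 12.13 mg/L
t = ln(C₀ / C) / k = ln(12.13 / 1.39) / 0.07960
  = ln(8.727) / 0.07960 = 2.166 / 0.07960 = 27.21 h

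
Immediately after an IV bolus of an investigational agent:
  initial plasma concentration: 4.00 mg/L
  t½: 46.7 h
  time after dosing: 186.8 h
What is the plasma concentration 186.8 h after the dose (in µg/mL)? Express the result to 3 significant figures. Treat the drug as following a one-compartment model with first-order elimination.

0.250 µg/mL

k = ln2 / t½ = 0.693147 / 46.7 = 0.01484 h⁻¹
t / t½ = 186.8 / 46.7 = 4 half-lives
C = C₀ × (1/2)^4 = 4.000 × 0.06250 = 0.2500 mg/L
(0.2500 mg/L = 0.2500 µg/mL)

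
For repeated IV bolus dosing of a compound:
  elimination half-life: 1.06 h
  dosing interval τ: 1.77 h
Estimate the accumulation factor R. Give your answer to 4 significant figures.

1.458

k = ln2 / t½ = 0.693147 / 1.06 = 0.6539 h⁻¹
e^(−kτ) = e^(−0.6539 × 1.77) = 0.3143
Accumulation ratio R = 1 / (1 − e^(−kτ)) = 1 / (1 − 0.3143) = 1.458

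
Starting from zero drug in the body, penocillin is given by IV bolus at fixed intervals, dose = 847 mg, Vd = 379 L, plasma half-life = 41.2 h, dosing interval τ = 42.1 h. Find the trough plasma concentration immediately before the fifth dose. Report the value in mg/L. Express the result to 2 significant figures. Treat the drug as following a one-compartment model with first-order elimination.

2.0 mg/L

C₀ per dose = Dose / Vd = 847 / 379 = 2.235 mg/L
k = ln2 / t½ = 0.693147 / 41.2 = 0.01682 h⁻¹
Fraction remaining after one interval: r = e^(−kτ) = e^(−0.01682 × 42.1) = 0.4926
Before dose 5, 4 doses have been given (aged 1τ, 2τ, 3τ, 4τ).
C_trough = C₀ × (r + r² + … + r^4) = C₀ × r(1−r^4)/(1−r)
        = 2.235 × 0.4926 × (1 − 0.05888) / (1 − 0.4926) = 2.042 mg/L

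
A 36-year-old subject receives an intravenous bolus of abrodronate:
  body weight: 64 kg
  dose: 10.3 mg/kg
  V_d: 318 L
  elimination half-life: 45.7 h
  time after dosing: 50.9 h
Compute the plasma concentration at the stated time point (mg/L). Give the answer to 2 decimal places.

0.96 mg/L

Total dose = 10.3 × 64 = 659.2 mg
C₀ = Dose / Vd = 659.2 / 318 = 2.073 mg/L
k = ln2 / t½ = 0.693147 / 45.7 = 0.01517 h⁻¹
C = C₀ · e^(−k·t) = 2.073 × e^(−0.01517 × 50.9)
  = 2.073 × 0.4620 = 0.9577 mg/L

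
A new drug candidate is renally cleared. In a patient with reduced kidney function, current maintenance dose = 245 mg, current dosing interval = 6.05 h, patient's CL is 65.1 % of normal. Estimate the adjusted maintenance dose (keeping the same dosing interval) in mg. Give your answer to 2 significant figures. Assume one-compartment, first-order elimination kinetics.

160 mg

To keep the same average steady-state level, dosing rate must scale with clearance.
CL ratio = 65.1 / 100 = 0.6510
New dose (same interval) = 245 × 0.6510 = 159.5 mg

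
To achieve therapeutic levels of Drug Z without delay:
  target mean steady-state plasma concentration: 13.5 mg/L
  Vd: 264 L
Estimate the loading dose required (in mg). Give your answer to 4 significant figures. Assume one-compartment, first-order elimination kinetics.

3564 mg

LD = Css × Vd = 13.5 × 264 = 3564 mg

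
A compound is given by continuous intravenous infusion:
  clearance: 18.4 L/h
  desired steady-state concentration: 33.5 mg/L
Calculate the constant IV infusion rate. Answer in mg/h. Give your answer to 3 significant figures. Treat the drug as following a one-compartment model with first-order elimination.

At steady state, infusion rate R₀ = Css × CL = 33.5 × 18.40 = 616.4 mg/h

616 mg/h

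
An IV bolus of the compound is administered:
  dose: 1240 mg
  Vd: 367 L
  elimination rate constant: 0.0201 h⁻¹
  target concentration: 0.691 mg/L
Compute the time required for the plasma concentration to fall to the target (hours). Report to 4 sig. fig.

C₀ = Dose / Vd = 1240 / 367 = 3.379 mg/L
t = ln(C₀ / C) / k = ln(3.379 / 0.691) / 0.02010
  = ln(4.890) / 0.02010 = 1.587 / 0.02010 = 78.96 h

78.96 h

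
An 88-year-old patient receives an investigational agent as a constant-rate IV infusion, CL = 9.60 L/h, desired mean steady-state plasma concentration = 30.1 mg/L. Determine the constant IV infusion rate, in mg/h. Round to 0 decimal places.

289 mg/h

At steady state, infusion rate R₀ = Css × CL = 30.1 × 9.600 = 289.0 mg/h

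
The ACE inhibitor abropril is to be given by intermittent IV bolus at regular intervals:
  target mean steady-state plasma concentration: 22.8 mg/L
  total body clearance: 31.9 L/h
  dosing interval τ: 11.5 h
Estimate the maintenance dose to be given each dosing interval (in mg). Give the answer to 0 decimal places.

At steady state, Dose/τ = Css × CL.
Dose = Css × CL × τ = 22.8 × 31.90 × 11.5 = 8364 mg

8364 mg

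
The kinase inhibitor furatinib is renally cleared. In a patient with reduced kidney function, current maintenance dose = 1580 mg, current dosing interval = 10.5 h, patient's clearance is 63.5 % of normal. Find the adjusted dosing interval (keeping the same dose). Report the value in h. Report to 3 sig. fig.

To keep the same average steady-state level, dosing rate must scale with clearance.
CL ratio = 63.5 / 100 = 0.6350
New interval (same dose) = 10.5 / 0.6350 = 16.54 h

16.5 h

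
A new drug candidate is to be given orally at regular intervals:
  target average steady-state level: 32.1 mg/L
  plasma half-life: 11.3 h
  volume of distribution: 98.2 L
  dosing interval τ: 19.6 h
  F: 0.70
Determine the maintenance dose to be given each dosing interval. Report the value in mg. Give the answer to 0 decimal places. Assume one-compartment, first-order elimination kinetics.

5414 mg

k = ln2 / t½ = 0.693147 / 11.3 = 0.06134 h⁻¹
CL = k × Vd = 0.06134 × 98.2 = 6.024 L/h
At steady state, F × (Dose/τ) = Css × CL.
Dose = Css × CL × τ / F = 32.1 × 6.024 × 19.6 / 0.70 = 5414 mg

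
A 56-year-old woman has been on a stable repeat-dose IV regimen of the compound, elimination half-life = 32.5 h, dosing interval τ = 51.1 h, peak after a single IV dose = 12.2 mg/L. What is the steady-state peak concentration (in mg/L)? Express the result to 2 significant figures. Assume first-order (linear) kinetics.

18 mg/L

k = ln2 / t½ = 0.693147 / 32.5 = 0.02133 h⁻¹
e^(−kτ) = e^(−0.02133 × 51.1) = 0.3362
Accumulation ratio R = 1 / (1 − e^(−kτ)) = 1 / (1 − 0.3362) = 1.506
Steady-state peak = C₀ × R = 12.2 × 1.506 = 18.37 mg/L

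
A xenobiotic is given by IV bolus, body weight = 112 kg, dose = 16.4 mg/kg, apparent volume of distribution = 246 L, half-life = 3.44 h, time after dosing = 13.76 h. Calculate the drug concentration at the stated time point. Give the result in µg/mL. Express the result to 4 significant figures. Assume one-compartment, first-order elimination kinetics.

Total dose = 16.4 × 112 = 1837 mg
C₀ = Dose / Vd = 1837 / 246 = 7.467 mg/L
k = ln2 / t½ = 0.693147 / 3.44 = 0.2015 h⁻¹
t / t½ = 13.76 / 3.44 = 4 half-lives
C = C₀ × (1/2)^4 = 7.467 × 0.06250 = 0.4667 mg/L
(0.4667 mg/L = 0.4667 µg/mL)

0.4667 µg/mL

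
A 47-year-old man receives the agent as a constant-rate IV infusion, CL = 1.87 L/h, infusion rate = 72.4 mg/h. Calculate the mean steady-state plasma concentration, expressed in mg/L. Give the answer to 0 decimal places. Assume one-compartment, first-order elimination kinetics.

At steady state Css = R₀ / CL = 72.4 / 1.870 = 38.72 mg/L

39 mg/L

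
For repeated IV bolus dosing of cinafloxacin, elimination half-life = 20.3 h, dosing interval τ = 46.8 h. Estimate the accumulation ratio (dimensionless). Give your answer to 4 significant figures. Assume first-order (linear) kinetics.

1.254

k = ln2 / t½ = 0.693147 / 20.3 = 0.03415 h⁻¹
e^(−kτ) = e^(−0.03415 × 46.8) = 0.2023
Accumulation ratio R = 1 / (1 − e^(−kτ)) = 1 / (1 − 0.2023) = 1.254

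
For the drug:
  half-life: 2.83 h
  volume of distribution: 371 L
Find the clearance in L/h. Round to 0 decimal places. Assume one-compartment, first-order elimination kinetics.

k = ln2 / t½ = 0.693147 / 2.83 = 0.2449 h⁻¹
CL = k × Vd = 0.2449 × 371 = 90.86 L/h

91 L/h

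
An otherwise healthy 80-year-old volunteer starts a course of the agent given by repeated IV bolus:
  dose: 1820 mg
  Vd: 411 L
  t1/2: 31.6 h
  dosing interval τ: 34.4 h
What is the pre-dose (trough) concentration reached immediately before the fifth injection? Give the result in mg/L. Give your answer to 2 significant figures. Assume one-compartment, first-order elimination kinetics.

3.7 mg/L

C₀ per dose = Dose / Vd = 1820 / 411 = 4.428 mg/L
k = ln2 / t½ = 0.693147 / 31.6 = 0.02194 h⁻¹
Fraction remaining after one interval: r = e^(−kτ) = e^(−0.02194 × 34.4) = 0.4701
Before dose 5, 4 doses have been given (aged 1τ, 2τ, 3τ, 4τ).
C_trough = C₀ × (r + r² + … + r^4) = C₀ × r(1−r^4)/(1−r)
        = 4.428 × 0.4701 × (1 − 0.04884) / (1 − 0.4701) = 3.736 mg/L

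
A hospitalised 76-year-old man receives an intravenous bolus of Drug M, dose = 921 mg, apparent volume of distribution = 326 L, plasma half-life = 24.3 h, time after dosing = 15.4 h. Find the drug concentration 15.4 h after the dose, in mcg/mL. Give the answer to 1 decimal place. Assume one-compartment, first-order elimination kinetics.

C₀ = Dose / Vd = 921.0 / 326 = 2.825 mg/L
k = ln2 / t½ = 0.693147 / 24.3 = 0.02852 h⁻¹
C = C₀ · e^(−k·t) = 2.825 × e^(−0.02852 × 15.4)
  = 2.825 × 0.6445 = 1.821 mg/L
(1.821 mg/L = 1.821 mcg/mL)

1.8 mcg/mL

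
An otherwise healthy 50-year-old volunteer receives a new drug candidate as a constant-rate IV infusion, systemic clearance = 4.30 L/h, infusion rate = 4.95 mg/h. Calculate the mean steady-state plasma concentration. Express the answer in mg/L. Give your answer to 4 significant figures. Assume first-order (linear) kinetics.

1.151 mg/L

At steady state Css = R₀ / CL = 4.95 / 4.300 = 1.151 mg/L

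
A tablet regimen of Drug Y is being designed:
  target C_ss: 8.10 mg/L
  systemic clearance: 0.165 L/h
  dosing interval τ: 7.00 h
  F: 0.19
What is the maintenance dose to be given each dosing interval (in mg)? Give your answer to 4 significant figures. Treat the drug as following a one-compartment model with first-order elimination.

49.24 mg

At steady state, F × (Dose/τ) = Css × CL.
Dose = Css × CL × τ / F = 8.10 × 0.1650 × 7.00 / 0.19 = 49.24 mg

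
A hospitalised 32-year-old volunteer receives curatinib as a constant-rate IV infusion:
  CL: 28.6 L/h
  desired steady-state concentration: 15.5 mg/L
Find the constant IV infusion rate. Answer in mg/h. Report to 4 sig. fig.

443.3 mg/h

At steady state, infusion rate R₀ = Css × CL = 15.5 × 28.60 = 443.3 mg/h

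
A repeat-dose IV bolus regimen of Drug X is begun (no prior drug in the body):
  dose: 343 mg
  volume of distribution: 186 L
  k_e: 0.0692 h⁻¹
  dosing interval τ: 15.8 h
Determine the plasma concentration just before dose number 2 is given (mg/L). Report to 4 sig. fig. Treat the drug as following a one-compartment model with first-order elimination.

0.6179 mg/L

C₀ per dose = Dose / Vd = 343 / 186 = 1.844 mg/L
Fraction remaining after one interval: r = e^(−kτ) = e^(−0.06920 × 15.8) = 0.3351
Before dose 2, 1 dose has been given (aged 1τ).
C_trough = C₀ × r = 1.844 × 0.3351 = 0.6179 mg/L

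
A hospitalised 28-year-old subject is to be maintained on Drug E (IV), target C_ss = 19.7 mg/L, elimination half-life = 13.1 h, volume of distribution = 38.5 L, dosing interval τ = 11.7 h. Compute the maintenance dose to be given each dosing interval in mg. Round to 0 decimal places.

k = ln2 / t½ = 0.693147 / 13.1 = 0.05291 h⁻¹
CL = k × Vd = 0.05291 × 38.5 = 2.037 L/h
At steady state, Dose/τ = Css × CL.
Dose = Css × CL × τ = 19.7 × 2.037 × 11.7 = 469.5 mg

470 mg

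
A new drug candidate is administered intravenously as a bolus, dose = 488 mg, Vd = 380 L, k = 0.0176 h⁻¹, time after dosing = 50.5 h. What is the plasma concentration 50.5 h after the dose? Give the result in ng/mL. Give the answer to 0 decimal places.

528 ng/mL

C₀ = Dose / Vd = 488.0 / 380 = 1.284 mg/L
C = C₀ · e^(−k·t) = 1.284 × e^(−0.01760 × 50.5)
  = 1.284 × 0.4111 = 0.5279 mg/L
Convert: 0.5279 mg/L × 1000 = 527.9 ng/mL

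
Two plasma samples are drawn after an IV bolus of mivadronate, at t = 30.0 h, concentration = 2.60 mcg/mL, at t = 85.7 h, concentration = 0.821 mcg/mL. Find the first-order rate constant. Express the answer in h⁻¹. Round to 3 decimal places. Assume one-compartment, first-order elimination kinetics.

k = ln(C₁/C₂) / (t₂ − t₁) = ln(2.60/0.821) / (85.7 − 30.0)
  = 1.153 / 55.70 = 0.02070 h⁻¹

0.021 h⁻¹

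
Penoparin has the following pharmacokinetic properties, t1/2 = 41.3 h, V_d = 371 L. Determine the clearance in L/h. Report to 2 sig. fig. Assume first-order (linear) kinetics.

6.2 L/h

k = ln2 / t½ = 0.693147 / 41.3 = 0.01678 h⁻¹
CL = k × Vd = 0.01678 × 371 = 6.225 L/h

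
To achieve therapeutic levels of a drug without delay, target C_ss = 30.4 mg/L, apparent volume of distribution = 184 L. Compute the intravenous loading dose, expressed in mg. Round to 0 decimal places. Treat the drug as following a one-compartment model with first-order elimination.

5594 mg

LD = Css × Vd = 30.4 × 184 = 5594 mg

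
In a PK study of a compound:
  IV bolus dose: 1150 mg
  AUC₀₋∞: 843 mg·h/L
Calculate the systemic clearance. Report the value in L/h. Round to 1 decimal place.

1.4 L/h

CL = Dose / AUC = 1150 / 843 = 1.364 L/h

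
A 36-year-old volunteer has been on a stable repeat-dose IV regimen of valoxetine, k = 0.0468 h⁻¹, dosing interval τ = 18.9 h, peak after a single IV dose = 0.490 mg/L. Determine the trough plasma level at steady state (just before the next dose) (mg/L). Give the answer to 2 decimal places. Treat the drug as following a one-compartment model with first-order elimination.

0.34 mg/L

e^(−kτ) = e^(−0.04680 × 18.9) = 0.4129
Accumulation ratio R = 1 / (1 − e^(−kτ)) = 1 / (1 − 0.4129) = 1.703
Steady-state trough = C₀ × R × e^(−kτ) = 0.490 × 1.703 × 0.4129 = 0.3446 mg/L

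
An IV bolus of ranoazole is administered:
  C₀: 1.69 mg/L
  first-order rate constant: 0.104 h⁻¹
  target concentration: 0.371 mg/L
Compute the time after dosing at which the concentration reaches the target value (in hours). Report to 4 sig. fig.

t = ln(C₀ / C) / k = ln(1.690 / 0.371) / 0.1040
  = ln(4.555) / 0.1040 = 1.516 / 0.1040 = 14.58 h

14.58 h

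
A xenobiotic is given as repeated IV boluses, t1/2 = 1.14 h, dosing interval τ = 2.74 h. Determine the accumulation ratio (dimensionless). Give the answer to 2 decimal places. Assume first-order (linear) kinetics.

1.23

k = ln2 / t½ = 0.693147 / 1.14 = 0.6080 h⁻¹
e^(−kτ) = e^(−0.6080 × 2.74) = 0.1890
Accumulation ratio R = 1 / (1 − e^(−kτ)) = 1 / (1 − 0.1890) = 1.233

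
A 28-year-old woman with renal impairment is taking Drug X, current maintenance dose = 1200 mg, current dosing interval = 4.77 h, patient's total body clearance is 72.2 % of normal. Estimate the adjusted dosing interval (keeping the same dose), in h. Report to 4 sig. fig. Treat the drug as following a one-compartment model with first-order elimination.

6.607 h

To keep the same average steady-state level, dosing rate must scale with clearance.
CL ratio = 72.2 / 100 = 0.7220
New interval (same dose) = 4.77 / 0.7220 = 6.607 h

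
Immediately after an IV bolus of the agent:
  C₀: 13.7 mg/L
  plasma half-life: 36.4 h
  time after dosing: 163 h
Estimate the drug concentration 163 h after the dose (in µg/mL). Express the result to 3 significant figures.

0.615 µg/mL

k = ln2 / t½ = 0.693147 / 36.4 = 0.01904 h⁻¹
C = C₀ · e^(−k·t) = 13.70 × e^(−0.01904 × 163)
  = 13.70 × 0.04489 = 0.6150 mg/L
(0.6150 mg/L = 0.6150 µg/mL)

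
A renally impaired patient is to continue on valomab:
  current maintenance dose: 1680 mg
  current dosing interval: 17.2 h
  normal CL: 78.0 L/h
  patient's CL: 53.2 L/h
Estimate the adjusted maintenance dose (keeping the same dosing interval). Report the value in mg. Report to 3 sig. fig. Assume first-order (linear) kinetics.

To keep the same average steady-state level, dosing rate must scale with clearance.
CL ratio = 53.2 / 78.0 = 0.6821
New dose (same interval) = 1680 × 0.6821 = 1146 mg

1150 mg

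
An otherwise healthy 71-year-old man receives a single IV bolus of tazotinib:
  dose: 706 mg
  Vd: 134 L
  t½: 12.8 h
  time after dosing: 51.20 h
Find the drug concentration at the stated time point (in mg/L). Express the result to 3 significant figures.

C₀ = Dose / Vd = 706.0 / 134 = 5.269 mg/L
k = ln2 / t½ = 0.693147 / 12.8 = 0.05415 h⁻¹
t / t½ = 51.20 / 12.8 = 4 half-lives
C = C₀ × (1/2)^4 = 5.269 × 0.06250 = 0.3293 mg/L

0.329 mg/L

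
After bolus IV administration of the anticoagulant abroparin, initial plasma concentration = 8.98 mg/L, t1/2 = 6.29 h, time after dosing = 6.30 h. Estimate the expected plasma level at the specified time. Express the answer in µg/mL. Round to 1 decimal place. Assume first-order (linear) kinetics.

k = ln2 / t½ = 0.693147 / 6.29 = 0.1102 h⁻¹
C = C₀ · e^(−k·t) = 8.980 × e^(−0.1102 × 6.30)
  = 8.980 × 0.4994 = 4.485 mg/L
(4.485 mg/L = 4.485 µg/mL)

4.5 µg/mL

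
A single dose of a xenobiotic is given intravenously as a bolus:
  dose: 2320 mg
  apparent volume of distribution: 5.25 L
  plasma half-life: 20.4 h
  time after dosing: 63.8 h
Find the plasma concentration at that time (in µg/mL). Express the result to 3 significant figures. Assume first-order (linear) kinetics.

50.6 µg/mL

C₀ = Dose / Vd = 2320 / 5.25 = 441.9 mg/L
k = ln2 / t½ = 0.693147 / 20.4 = 0.03398 h⁻¹
C = C₀ · e^(−k·t) = 441.9 × e^(−0.03398 × 63.8)
  = 441.9 × 0.1144 = 50.55 mg/L
(50.55 mg/L = 50.55 µg/mL)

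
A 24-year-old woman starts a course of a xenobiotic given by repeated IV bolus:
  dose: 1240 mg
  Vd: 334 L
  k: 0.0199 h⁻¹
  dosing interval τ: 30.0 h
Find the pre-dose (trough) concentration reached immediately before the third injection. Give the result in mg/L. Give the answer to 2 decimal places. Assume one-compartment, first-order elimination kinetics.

3.17 mg/L

C₀ per dose = Dose / Vd = 1240 / 334 = 3.713 mg/L
Fraction remaining after one interval: r = e^(−kτ) = e^(−0.01990 × 30.0) = 0.5505
Before dose 3, 2 doses have been given (aged 1τ, 2τ).
C_trough = C₀ × (r + r²) = 3.713 × (0.5505 + 0.3031) = 3.169 mg/L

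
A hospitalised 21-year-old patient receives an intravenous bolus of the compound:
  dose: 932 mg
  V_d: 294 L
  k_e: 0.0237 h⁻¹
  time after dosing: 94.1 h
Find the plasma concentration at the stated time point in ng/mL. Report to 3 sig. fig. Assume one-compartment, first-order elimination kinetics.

C₀ = Dose / Vd = 932.0 / 294 = 3.170 mg/L
C = C₀ · e^(−k·t) = 3.170 × e^(−0.02370 × 94.1)
  = 3.170 × 0.1075 = 0.3408 mg/L
Convert: 0.3408 mg/L × 1000 = 340.8 ng/mL

341 ng/mL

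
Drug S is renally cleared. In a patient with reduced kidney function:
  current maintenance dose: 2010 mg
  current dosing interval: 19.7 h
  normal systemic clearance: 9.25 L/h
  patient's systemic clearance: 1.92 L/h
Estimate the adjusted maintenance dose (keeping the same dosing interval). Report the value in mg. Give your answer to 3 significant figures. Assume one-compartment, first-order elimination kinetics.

To keep the same average steady-state level, dosing rate must scale with clearance.
CL ratio = 1.92 / 9.25 = 0.2076
New dose (same interval) = 2010 × 0.2076 = 417.3 mg

417 mg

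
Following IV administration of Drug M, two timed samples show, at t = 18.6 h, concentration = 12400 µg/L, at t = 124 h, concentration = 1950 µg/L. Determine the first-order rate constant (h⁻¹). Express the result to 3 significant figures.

k = ln(C₁/C₂) / (t₂ − t₁) = ln(12400/1950) / (124 − 18.6)
  = 1.850 / 105.4 = 0.01755 h⁻¹

0.0176 h⁻¹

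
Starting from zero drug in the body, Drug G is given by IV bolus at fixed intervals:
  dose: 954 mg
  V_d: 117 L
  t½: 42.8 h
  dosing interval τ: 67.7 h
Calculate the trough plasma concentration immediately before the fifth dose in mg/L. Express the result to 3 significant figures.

C₀ per dose = Dose / Vd = 954 / 117 = 8.154 mg/L
k = ln2 / t½ = 0.693147 / 42.8 = 0.01620 h⁻¹
Fraction remaining after one interval: r = e^(−kτ) = e^(−0.01620 × 67.7) = 0.3340
Before dose 5, 4 doses have been given (aged 1τ, 2τ, 3τ, 4τ).
C_trough = C₀ × (r + r² + … + r^4) = C₀ × r(1−r^4)/(1−r)
        = 8.154 × 0.3340 × (1 − 0.01244) / (1 − 0.3340) = 4.038 mg/L

4.04 mg/L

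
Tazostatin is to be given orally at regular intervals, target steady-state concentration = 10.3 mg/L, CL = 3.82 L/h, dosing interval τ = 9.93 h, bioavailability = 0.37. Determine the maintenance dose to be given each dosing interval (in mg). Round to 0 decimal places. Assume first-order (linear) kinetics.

1056 mg

At steady state, F × (Dose/τ) = Css × CL.
Dose = Css × CL × τ / F = 10.3 × 3.820 × 9.93 / 0.37 = 1056 mg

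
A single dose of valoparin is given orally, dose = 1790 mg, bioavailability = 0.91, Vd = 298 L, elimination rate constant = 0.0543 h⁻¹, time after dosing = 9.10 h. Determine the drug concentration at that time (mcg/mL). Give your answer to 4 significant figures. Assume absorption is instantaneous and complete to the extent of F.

Amount reaching circulation = F × Dose = 0.91 × 1790 = 1629 mg
C₀ = F·Dose / Vd = 1629 / 298 = 5.466 mg/L
C = C₀ · e^(−k·t) = 5.466 × e^(−0.05430 × 9.10)
  = 5.466 × 0.6101 = 3.335 mg/L
(3.335 mg/L = 3.335 mcg/mL)

3.335 mcg/mL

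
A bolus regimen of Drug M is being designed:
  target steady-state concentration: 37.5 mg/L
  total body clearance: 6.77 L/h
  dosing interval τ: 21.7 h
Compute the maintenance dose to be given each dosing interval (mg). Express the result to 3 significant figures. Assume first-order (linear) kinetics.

5510 mg

At steady state, Dose/τ = Css × CL.
Dose = Css × CL × τ = 37.5 × 6.770 × 21.7 = 5509 mg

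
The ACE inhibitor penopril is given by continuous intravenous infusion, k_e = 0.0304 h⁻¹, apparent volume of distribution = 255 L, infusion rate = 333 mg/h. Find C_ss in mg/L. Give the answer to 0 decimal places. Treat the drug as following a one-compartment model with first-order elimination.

CL = k × Vd = 0.03040 × 255 = 7.752 L/h
At steady state Css = R₀ / CL = 333 / 7.752 = 42.96 mg/L

43 mg/L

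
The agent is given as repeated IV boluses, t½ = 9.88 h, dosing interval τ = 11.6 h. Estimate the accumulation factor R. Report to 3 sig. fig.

k = ln2 / t½ = 0.693147 / 9.88 = 0.07016 h⁻¹
e^(−kτ) = e^(−0.07016 × 11.6) = 0.4431
Accumulation ratio R = 1 / (1 − e^(−kτ)) = 1 / (1 − 0.4431) = 1.796

1.80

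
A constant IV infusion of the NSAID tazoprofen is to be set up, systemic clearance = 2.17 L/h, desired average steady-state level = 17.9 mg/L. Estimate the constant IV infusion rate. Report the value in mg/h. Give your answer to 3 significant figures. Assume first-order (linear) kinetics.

At steady state, infusion rate R₀ = Css × CL = 17.9 × 2.170 = 38.84 mg/h

38.8 mg/h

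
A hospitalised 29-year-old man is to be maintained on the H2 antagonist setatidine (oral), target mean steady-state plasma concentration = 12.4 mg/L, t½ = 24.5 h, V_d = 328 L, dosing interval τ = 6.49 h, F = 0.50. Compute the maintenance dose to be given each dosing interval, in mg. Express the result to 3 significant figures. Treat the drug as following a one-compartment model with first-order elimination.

1490 mg

k = ln2 / t½ = 0.693147 / 24.5 = 0.02829 h⁻¹
CL = k × Vd = 0.02829 × 328 = 9.279 L/h
At steady state, F × (Dose/τ) = Css × CL.
Dose = Css × CL × τ / F = 12.4 × 9.279 × 6.49 / 0.50 = 1493 mg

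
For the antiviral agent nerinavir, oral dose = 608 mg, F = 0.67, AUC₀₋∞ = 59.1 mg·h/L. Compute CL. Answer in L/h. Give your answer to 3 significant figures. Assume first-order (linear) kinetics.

6.89 L/h

CL = F·Dose / AUC = 0.67 × 608 / 59.1 = 6.893 L/h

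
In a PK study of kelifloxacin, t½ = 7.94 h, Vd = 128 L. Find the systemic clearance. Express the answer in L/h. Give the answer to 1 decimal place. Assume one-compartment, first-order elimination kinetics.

11.2 L/h

k = ln2 / t½ = 0.693147 / 7.94 = 0.08730 h⁻¹
CL = k × Vd = 0.08730 × 128 = 11.17 L/h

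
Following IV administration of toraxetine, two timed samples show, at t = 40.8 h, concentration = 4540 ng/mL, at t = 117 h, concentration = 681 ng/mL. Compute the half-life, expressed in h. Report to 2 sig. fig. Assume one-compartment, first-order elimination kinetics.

k = ln(C₁/C₂) / (t₂ − t₁) = ln(4540/681) / (117 − 40.8)
  = 1.897 / 76.20 = 0.02490 h⁻¹
t½ = ln2 / k = 0.693147 / 0.02490 = 27.84 h

28 h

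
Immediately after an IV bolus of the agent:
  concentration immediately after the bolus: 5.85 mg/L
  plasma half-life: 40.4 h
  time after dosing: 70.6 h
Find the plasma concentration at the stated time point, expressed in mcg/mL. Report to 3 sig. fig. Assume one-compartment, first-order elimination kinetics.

k = ln2 / t½ = 0.693147 / 40.4 = 0.01716 h⁻¹
C = C₀ · e^(−k·t) = 5.850 × e^(−0.01716 × 70.6)
  = 5.850 × 0.2978 = 1.742 mg/L
(1.742 mg/L = 1.742 mcg/mL)

1.74 mcg/mL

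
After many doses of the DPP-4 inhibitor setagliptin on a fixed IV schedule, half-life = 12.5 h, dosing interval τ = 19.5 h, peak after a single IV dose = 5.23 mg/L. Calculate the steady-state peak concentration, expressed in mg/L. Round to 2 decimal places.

k = ln2 / t½ = 0.693147 / 12.5 = 0.05545 h⁻¹
e^(−kτ) = e^(−0.05545 × 19.5) = 0.3392
Accumulation ratio R = 1 / (1 − e^(−kτ)) = 1 / (1 − 0.3392) = 1.513
Steady-state peak = C₀ × R = 5.23 × 1.513 = 7.913 mg/L

7.91 mg/L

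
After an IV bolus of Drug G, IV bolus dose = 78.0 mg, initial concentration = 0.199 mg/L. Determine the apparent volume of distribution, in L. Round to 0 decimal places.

392 L

Vd = Dose / C₀ = 78.00 / 0.199 = 392.0 L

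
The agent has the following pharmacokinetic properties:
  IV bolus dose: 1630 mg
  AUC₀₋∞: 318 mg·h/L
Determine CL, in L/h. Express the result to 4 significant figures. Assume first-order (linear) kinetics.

CL = Dose / AUC = 1630 / 318 = 5.126 L/h

5.126 L/h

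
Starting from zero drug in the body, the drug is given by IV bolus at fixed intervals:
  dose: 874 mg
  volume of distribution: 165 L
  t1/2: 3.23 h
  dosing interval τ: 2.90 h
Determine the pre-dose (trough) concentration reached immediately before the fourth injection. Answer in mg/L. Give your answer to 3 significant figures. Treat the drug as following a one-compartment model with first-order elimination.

C₀ per dose = Dose / Vd = 874 / 165 = 5.297 mg/L
k = ln2 / t½ = 0.693147 / 3.23 = 0.2146 h⁻¹
Fraction remaining after one interval: r = e^(−kτ) = e^(−0.2146 × 2.90) = 0.5367
Before dose 4, 3 doses have been given (aged 1τ, 2τ, 3τ).
C_trough = C₀ × (r + r² + … + r^3) = C₀ × r(1−r^3)/(1−r)
        = 5.297 × 0.5367 × (1 − 0.1546) / (1 − 0.5367) = 5.188 mg/L

5.19 mg/L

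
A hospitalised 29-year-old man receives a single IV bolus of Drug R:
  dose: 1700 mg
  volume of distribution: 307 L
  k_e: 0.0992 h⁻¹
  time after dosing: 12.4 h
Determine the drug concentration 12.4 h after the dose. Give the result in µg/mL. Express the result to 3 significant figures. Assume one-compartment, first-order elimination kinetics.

1.62 µg/mL

C₀ = Dose / Vd = 1700 / 307 = 5.537 mg/L
C = C₀ · e^(−k·t) = 5.537 × e^(−0.09920 × 12.4)
  = 5.537 × 0.2923 = 1.618 mg/L
(1.618 mg/L = 1.618 µg/mL)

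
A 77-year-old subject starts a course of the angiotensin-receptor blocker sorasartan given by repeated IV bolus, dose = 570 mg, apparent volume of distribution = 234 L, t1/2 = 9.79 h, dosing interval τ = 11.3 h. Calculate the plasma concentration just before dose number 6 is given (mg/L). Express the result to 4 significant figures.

1.951 mg/L

C₀ per dose = Dose / Vd = 570 / 234 = 2.436 mg/L
k = ln2 / t½ = 0.693147 / 9.79 = 0.07080 h⁻¹
Fraction remaining after one interval: r = e^(−kτ) = e^(−0.07080 × 11.3) = 0.4493
Before dose 6, 5 doses have been given (aged 1τ, 2τ, 3τ, 4τ, 5τ).
C_trough = C₀ × (r + r² + … + r^5) = C₀ × r(1−r^5)/(1−r)
        = 2.436 × 0.4493 × (1 − 0.01831) / (1 − 0.4493) = 1.951 mg/L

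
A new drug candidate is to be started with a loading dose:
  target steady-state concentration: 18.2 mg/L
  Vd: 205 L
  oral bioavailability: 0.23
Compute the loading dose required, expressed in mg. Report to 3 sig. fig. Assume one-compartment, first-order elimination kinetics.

LD = Css × Vd / F = 18.2 × 205 / 0.23 = 16220 mg

16200 mg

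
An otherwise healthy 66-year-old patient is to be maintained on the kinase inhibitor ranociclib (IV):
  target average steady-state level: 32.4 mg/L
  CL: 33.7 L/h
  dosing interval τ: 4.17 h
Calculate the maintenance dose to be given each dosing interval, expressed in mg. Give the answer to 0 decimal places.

At steady state, Dose/τ = Css × CL.
Dose = Css × CL × τ = 32.4 × 33.70 × 4.17 = 4553 mg

4553 mg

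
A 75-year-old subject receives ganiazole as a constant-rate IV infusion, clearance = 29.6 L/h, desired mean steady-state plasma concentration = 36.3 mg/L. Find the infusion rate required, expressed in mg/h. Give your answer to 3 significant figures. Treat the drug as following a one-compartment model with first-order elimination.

1070 mg/h

At steady state, infusion rate R₀ = Css × CL = 36.3 × 29.60 = 1074 mg/h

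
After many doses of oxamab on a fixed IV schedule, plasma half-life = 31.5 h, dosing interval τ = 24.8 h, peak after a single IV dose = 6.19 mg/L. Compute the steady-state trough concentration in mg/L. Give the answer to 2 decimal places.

8.53 mg/L

k = ln2 / t½ = 0.693147 / 31.5 = 0.02200 h⁻¹
e^(−kτ) = e^(−0.02200 × 24.8) = 0.5795
Accumulation ratio R = 1 / (1 − e^(−kτ)) = 1 / (1 − 0.5795) = 2.378
Steady-state trough = C₀ × R × e^(−kτ) = 6.19 × 2.378 × 0.5795 = 8.530 mg/L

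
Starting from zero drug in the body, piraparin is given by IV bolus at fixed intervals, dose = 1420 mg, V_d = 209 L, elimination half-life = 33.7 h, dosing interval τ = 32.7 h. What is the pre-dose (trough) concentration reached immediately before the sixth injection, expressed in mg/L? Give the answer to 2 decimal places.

C₀ per dose = Dose / Vd = 1420 / 209 = 6.794 mg/L
k = ln2 / t½ = 0.693147 / 33.7 = 0.02057 h⁻¹
Fraction remaining after one interval: r = e^(−kτ) = e^(−0.02057 × 32.7) = 0.5104
Before dose 6, 5 doses have been given (aged 1τ, 2τ, 3τ, 4τ, 5τ).
C_trough = C₀ × (r + r² + … + r^5) = C₀ × r(1−r^5)/(1−r)
        = 6.794 × 0.5104 × (1 − 0.03464) / (1 − 0.5104) = 6.837 mg/L

6.84 mg/L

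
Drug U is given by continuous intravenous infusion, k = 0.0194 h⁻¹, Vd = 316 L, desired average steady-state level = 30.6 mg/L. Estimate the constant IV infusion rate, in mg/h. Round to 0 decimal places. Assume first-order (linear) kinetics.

CL = k × Vd = 0.01940 × 316 = 6.130 L/h
At steady state, infusion rate R₀ = Css × CL = 30.6 × 6.130 = 187.6 mg/h

188 mg/h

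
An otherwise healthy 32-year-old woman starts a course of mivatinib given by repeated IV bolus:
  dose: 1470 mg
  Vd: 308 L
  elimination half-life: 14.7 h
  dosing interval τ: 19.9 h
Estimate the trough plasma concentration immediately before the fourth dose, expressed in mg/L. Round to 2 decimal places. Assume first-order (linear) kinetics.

C₀ per dose = Dose / Vd = 1470 / 308 = 4.773 mg/L
k = ln2 / t½ = 0.693147 / 14.7 = 0.04715 h⁻¹
Fraction remaining after one interval: r = e^(−kτ) = e^(−0.04715 × 19.9) = 0.3913
Before dose 4, 3 doses have been given (aged 1τ, 2τ, 3τ).
C_trough = C₀ × (r + r² + … + r^3) = C₀ × r(1−r^3)/(1−r)
        = 4.773 × 0.3913 × (1 − 0.05991) / (1 − 0.3913) = 2.884 mg/L

2.88 mg/L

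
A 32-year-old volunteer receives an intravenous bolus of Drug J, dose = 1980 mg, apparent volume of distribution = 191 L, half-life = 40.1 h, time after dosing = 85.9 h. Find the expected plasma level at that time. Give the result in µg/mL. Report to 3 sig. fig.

2.35 µg/mL

C₀ = Dose / Vd = 1980 / 191 = 10.37 mg/L
k = ln2 / t½ = 0.693147 / 40.1 = 0.01729 h⁻¹
C = C₀ · e^(−k·t) = 10.37 × e^(−0.01729 × 85.9)
  = 10.37 × 0.2265 = 2.349 mg/L
(2.349 mg/L = 2.349 µg/mL)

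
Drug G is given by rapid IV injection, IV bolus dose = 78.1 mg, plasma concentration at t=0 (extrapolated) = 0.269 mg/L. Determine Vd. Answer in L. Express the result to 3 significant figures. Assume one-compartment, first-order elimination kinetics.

290 L

Vd = Dose / C₀ = 78.10 / 0.269 = 290.3 L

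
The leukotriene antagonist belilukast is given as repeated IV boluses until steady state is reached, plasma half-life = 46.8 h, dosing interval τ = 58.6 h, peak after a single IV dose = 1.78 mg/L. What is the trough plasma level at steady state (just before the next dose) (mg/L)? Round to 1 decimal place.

k = ln2 / t½ = 0.693147 / 46.8 = 0.01481 h⁻¹
e^(−kτ) = e^(−0.01481 × 58.6) = 0.4198
Accumulation ratio R = 1 / (1 − e^(−kτ)) = 1 / (1 − 0.4198) = 1.724
Steady-state trough = C₀ × R × e^(−kτ) = 1.78 × 1.724 × 0.4198 = 1.288 mg/L

1.3 mg/L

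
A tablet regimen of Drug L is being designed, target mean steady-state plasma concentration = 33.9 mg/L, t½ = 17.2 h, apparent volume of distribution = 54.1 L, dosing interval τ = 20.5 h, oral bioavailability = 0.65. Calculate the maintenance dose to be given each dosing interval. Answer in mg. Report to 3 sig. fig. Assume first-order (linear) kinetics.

k = ln2 / t½ = 0.693147 / 17.2 = 0.04030 h⁻¹
CL = k × Vd = 0.04030 × 54.1 = 2.180 L/h
At steady state, F × (Dose/τ) = Css × CL.
Dose = Css × CL × τ / F = 33.9 × 2.180 × 20.5 / 0.65 = 2331 mg

2330 mg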